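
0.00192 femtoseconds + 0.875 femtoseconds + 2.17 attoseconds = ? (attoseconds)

In attoseconds:
  0.00192 femtoseconds = 0.00192 × 10^3 attoseconds = 1.92
  0.875 femtoseconds = 0.875 × 10^3 attoseconds = 875
  2.17 attoseconds → 2.17
Sum: 1.92 + 875 + 2.17 = 879.09

879.09 attoseconds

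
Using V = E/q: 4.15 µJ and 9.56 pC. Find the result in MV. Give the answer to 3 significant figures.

0.434 MV

(4.15 × 10^-6) / (9.56 × 10^-12) = 0.4341 × 10^6 V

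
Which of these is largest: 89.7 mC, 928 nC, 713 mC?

713 mC

89.7 mC = 0.0897 C
928 nC = 0.000000928 C
713 mC = 0.713 C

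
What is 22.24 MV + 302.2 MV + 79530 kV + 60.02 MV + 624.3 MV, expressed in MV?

In MV:
  22.24 MV → 22.24
  302.2 MV → 302.2
  79530 kV = 79530 × 10⁻³ MV = 79.53
  60.02 MV → 60.02
  624.3 MV → 624.3
Sum: 22.24 + 302.2 + 79.53 + 60.02 + 624.3 = 1088.29

1088.29 MV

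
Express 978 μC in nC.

978000 nC

micro = 1e-6, nano = 1e-9; factor is 1e3.
978 × 1e3 = 978000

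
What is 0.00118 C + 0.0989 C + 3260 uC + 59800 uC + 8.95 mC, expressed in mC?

In mC:
  0.00118 C = 0.00118 × 10³ mC = 1.18
  0.0989 C = 0.0989 × 10³ mC = 98.9
  3260 uC = 3260 × 10⁻³ mC = 3.26
  59800 uC = 59800 × 10⁻³ mC = 59.8
  8.95 mC → 8.95
Sum: 1.18 + 98.9 + 3.26 + 59.8 + 8.95 = 172.09

172.09 mC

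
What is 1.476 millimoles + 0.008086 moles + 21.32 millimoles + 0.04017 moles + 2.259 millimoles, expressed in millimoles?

In millimoles:
  1.476 millimoles → 1.476
  0.008086 moles = 0.008086e3 millimoles = 8.086
  21.32 millimoles → 21.32
  0.04017 moles = 0.04017e3 millimoles = 40.17
  2.259 millimoles → 2.259
Sum: 1.476 + 8.086 + 21.32 + 40.17 + 2.259 = 73.311

73.311 millimoles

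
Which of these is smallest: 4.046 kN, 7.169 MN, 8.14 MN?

4.046 kN = 4046 N
7.169 MN = 7169000 N
8.14 MN = 8140000 N

4.046 kN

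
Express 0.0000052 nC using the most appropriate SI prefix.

= 5.2 × 10⁻¹⁵ C; 10⁻¹⁵ is femto.

5.2 fC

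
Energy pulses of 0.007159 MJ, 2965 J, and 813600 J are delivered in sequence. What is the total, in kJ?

In kJ:
  0.007159 MJ = 0.007159e3 kJ = 7.159
  2965 J = 2965e-3 kJ = 2.965
  813600 J = 813600e-3 kJ = 813.6
Sum: 7.159 + 2.965 + 813.6 = 823.724

823.724 kJ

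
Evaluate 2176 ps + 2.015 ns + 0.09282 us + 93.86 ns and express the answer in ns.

In ns:
  2176 ps = 2176e-3 ns = 2.176
  2.015 ns → 2.015
  0.09282 us = 0.09282e3 ns = 92.82
  93.86 ns → 93.86
Sum: 2.176 + 2.015 + 92.82 + 93.86 = 190.871

190.871 ns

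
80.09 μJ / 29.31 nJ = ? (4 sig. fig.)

2733

(80.09 × 10⁻⁶) / (29.31 × 10⁻⁹) = 2.7325 × 10³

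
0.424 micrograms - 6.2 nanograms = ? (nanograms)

In nanograms:
  0.424 micrograms = 0.424 × 10^3 nanograms = 424
  6.2 nanograms → 6.2
Difference: 424 - 6.2 = 417.8

417.8 nanograms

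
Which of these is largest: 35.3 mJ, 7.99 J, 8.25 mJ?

7.99 J

35.3 mJ = 0.0353 J
7.99 J = 7.99 J
8.25 mJ = 0.00825 J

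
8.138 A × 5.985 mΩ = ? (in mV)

48.70593 mV

8.138 × 5.985 × 10⁻³ = 48.70593 × 10⁻³ V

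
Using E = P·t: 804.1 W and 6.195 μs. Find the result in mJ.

4.9813995 mJ

804.1 × 6.195 × 10^-6 = 4981.3995 × 10^-6 J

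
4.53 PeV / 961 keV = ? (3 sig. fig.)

4710000000

(4.53 × 10¹⁵) / (961 × 10³) = 0.004714 × 10¹²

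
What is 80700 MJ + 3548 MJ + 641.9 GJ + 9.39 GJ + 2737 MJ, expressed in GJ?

In GJ:
  80700 MJ = 80700 × 10⁻³ GJ = 80.7
  3548 MJ = 3548 × 10⁻³ GJ = 3.548
  641.9 GJ → 641.9
  9.39 GJ → 9.39
  2737 MJ = 2737 × 10⁻³ GJ = 2.737
Sum: 80.7 + 3.548 + 641.9 + 9.39 + 2.737 = 738.275

738.275 GJ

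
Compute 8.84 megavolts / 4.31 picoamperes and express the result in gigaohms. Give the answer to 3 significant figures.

(8.84 × 10^6) / (4.31 × 10^-12) = 2.051 × 10^18 Ω

2050000000 gigaohms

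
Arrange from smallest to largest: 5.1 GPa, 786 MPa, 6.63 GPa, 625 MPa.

5.1 GPa = 5100000000 Pa
786 MPa = 786000000 Pa
6.63 GPa = 6630000000 Pa
625 MPa = 625000000 Pa

625 MPa < 786 MPa < 5.1 GPa < 6.63 GPa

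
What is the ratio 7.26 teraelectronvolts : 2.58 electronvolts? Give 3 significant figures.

(7.26e12) / (2.58) = 2.814e12

2810000000000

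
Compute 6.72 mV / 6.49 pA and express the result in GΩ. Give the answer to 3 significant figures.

1.04 GΩ

(6.72 × 10^-3) / (6.49 × 10^-12) = 1.0354 × 10^9 Ω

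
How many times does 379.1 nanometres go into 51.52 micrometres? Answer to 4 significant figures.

(51.52 × 10⁻⁶) / (379.1 × 10⁻⁹) = 0.1359 × 10³

135.9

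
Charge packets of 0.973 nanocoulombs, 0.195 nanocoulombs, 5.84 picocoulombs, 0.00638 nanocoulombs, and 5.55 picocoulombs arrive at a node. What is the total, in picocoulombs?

In picocoulombs:
  0.973 nanocoulombs = 0.973 × 10³ picocoulombs = 973
  0.195 nanocoulombs = 0.195 × 10³ picocoulombs = 195
  5.84 picocoulombs → 5.84
  0.00638 nanocoulombs = 0.00638 × 10³ picocoulombs = 6.38
  5.55 picocoulombs → 5.55
Sum: 973 + 195 + 5.84 + 6.38 + 5.55 = 1185.77

1185.77 picocoulombs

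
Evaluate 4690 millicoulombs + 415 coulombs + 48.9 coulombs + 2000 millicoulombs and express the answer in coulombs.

In coulombs:
  4690 millicoulombs = 4690 × 10⁻³ coulombs = 4.69
  415 coulombs → 415
  48.9 coulombs → 48.9
  2000 millicoulombs = 2000 × 10⁻³ coulombs = 2
Sum: 4.69 + 415 + 48.9 + 2 = 470.59

470.59 coulombs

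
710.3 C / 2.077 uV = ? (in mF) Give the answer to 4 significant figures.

(710.3) / (2.077 × 10⁻⁶) = 341.984 × 10⁶ F

342000000000 mF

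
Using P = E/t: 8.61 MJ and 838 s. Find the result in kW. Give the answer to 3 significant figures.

10.3 kW

(8.61 × 10⁶) / (838) = 0.010274 × 10⁶ W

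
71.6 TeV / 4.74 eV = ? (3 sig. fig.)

(71.6 × 10^12) / (4.74) = 15.11 × 10^12

15100000000000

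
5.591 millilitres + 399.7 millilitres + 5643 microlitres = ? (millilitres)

In millilitres:
  5.591 millilitres → 5.591
  399.7 millilitres → 399.7
  5643 microlitres = 5643 × 10⁻³ millilitres = 5.643
Sum: 5.591 + 399.7 + 5.643 = 410.934

410.934 millilitres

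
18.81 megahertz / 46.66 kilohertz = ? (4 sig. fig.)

(18.81 × 10⁶) / (46.66 × 10³) = 0.40313 × 10³

403.1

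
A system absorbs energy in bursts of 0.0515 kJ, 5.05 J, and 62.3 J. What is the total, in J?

In J:
  0.0515 kJ = 0.0515 × 10³ J = 51.5
  5.05 J → 5.05
  62.3 J → 62.3
Sum: 51.5 + 5.05 + 62.3 = 118.85

118.85 J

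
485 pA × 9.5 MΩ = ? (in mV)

485 × 10⁻¹² × 9.5 × 10⁶ = 4607.5 × 10⁻⁶ V

4.6075 mV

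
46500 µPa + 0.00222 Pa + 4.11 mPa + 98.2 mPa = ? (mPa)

In mPa:
  46500 µPa = 46500 × 10⁻³ mPa = 46.5
  0.00222 Pa = 0.00222 × 10³ mPa = 2.22
  4.11 mPa → 4.11
  98.2 mPa → 98.2
Sum: 46.5 + 2.22 + 4.11 + 98.2 = 151.03

151.03 mPa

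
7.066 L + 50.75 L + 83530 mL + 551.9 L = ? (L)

In L:
  7.066 L → 7.066
  50.75 L → 50.75
  83530 mL = 83530 × 10^-3 L = 83.53
  551.9 L → 551.9
Sum: 7.066 + 50.75 + 83.53 + 551.9 = 693.246

693.246 L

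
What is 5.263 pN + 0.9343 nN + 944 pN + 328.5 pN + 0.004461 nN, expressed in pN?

In pN:
  5.263 pN → 5.263
  0.9343 nN = 0.9343 × 10^3 pN = 934.3
  944 pN → 944
  328.5 pN → 328.5
  0.004461 nN = 0.004461 × 10^3 pN = 4.461
Sum: 5.263 + 934.3 + 944 + 328.5 + 4.461 = 2216.524

2216.524 pN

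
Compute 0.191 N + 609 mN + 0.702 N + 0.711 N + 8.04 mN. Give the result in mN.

2221.04 mN

In mN:
  0.191 N = 0.191e3 mN = 191
  609 mN → 609
  0.702 N = 0.702e3 mN = 702
  0.711 N = 0.711e3 mN = 711
  8.04 mN → 8.04
Sum: 191 + 609 + 702 + 711 + 8.04 = 2221.04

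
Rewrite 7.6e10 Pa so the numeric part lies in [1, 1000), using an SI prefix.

= 76e9 Pa; 1e9 is giga.

76 GPa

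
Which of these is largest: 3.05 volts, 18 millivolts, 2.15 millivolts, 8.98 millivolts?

3.05 volts

3.05 volts = 3.05 volts
18 millivolts = 0.018 volts
2.15 millivolts = 0.00215 volts
8.98 millivolts = 0.00898 volts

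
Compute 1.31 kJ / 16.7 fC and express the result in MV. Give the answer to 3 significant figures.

78400000000 MV

(1.31 × 10³) / (16.7 × 10⁻¹⁵) = 0.078443 × 10¹⁸ V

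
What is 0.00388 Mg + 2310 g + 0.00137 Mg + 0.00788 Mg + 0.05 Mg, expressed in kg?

In kg:
  0.00388 Mg = 0.00388 × 10^3 kg = 3.88
  2310 g = 2310 × 10^-3 kg = 2.31
  0.00137 Mg = 0.00137 × 10^3 kg = 1.37
  0.00788 Mg = 0.00788 × 10^3 kg = 7.88
  0.05 Mg = 0.05 × 10^3 kg = 50
Sum: 3.88 + 2.31 + 1.37 + 7.88 + 50 = 65.44

65.44 kg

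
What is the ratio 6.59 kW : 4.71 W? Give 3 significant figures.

1400

(6.59 × 10^3) / (4.71) = 1.399 × 10^3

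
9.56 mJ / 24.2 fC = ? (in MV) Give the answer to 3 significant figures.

395000 MV

(9.56 × 10⁻³) / (24.2 × 10⁻¹⁵) = 0.39504 × 10¹² V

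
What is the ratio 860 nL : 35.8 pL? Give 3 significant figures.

(860 × 10⁻⁹) / (35.8 × 10⁻¹²) = 24.02 × 10³

24000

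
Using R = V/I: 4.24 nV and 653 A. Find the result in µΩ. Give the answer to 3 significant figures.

(4.24 × 10^-9) / (653) = 0.0064931 × 10^-9 Ω

0.00000649 µΩ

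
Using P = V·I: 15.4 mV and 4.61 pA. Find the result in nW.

15.4e-3 × 4.61e-12 = 70.994e-15 W

0.000070994 nW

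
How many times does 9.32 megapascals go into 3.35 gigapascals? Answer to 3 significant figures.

359

(3.35 × 10⁹) / (9.32 × 10⁶) = 0.3594 × 10³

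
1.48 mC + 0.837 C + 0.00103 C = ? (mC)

839.51 mC

In mC:
  1.48 mC → 1.48
  0.837 C = 0.837 × 10^3 mC = 837
  0.00103 C = 0.00103 × 10^3 mC = 1.03
Sum: 1.48 + 837 + 1.03 = 839.51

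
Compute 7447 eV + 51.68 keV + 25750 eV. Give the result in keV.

In keV:
  7447 eV = 7447 × 10^-3 keV = 7.447
  51.68 keV → 51.68
  25750 eV = 25750 × 10^-3 keV = 25.75
Sum: 7.447 + 51.68 + 25.75 = 84.877

84.877 keV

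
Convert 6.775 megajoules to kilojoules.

mega = 10^6, kilo = 10^3; factor is 10^3.
6.775 × 10^3 = 6775

6775 kilojoules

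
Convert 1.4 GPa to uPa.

1400000000000000 uPa

giga = 1e9, micro = 1e-6; factor is 1e15.
1.4 × 1e15 = 1400000000000000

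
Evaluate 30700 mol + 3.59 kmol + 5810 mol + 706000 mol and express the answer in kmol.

In kmol:
  30700 mol = 30700 × 10⁻³ kmol = 30.7
  3.59 kmol → 3.59
  5810 mol = 5810 × 10⁻³ kmol = 5.81
  706000 mol = 706000 × 10⁻³ kmol = 706
Sum: 30.7 + 3.59 + 5.81 + 706 = 746.1

746.1 kmol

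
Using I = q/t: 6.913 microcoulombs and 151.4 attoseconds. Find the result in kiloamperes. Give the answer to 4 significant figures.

45660000 kiloamperes

(6.913e-6) / (151.4e-18) = 0.0456605e12 A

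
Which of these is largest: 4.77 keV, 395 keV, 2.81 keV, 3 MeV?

3 MeV

4.77 keV = 4770 eV
395 keV = 395000 eV
2.81 keV = 2810 eV
3 MeV = 3000000 eV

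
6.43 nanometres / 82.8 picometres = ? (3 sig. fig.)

(6.43 × 10^-9) / (82.8 × 10^-12) = 0.07766 × 10^3

77.7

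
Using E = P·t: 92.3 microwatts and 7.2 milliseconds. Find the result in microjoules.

0.66456 microjoules

92.3 × 10⁻⁶ × 7.2 × 10⁻³ = 664.56 × 10⁻⁹ J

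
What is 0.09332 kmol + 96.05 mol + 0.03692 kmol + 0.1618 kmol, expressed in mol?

388.09 mol

In mol:
  0.09332 kmol = 0.09332 × 10³ mol = 93.32
  96.05 mol → 96.05
  0.03692 kmol = 0.03692 × 10³ mol = 36.92
  0.1618 kmol = 0.1618 × 10³ mol = 161.8
Sum: 93.32 + 96.05 + 36.92 + 161.8 = 388.09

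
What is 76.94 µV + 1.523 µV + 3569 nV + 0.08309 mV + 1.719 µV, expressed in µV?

In µV:
  76.94 µV → 76.94
  1.523 µV → 1.523
  3569 nV = 3569e-3 µV = 3.569
  0.08309 mV = 0.08309e3 µV = 83.09
  1.719 µV → 1.719
Sum: 76.94 + 1.523 + 3.569 + 83.09 + 1.719 = 166.841

166.841 µV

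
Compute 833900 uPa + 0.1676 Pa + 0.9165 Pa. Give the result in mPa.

In mPa:
  833900 uPa = 833900 × 10⁻³ mPa = 833.9
  0.1676 Pa = 0.1676 × 10³ mPa = 167.6
  0.9165 Pa = 0.9165 × 10³ mPa = 916.5
Sum: 833.9 + 167.6 + 916.5 = 1918

1918 mPa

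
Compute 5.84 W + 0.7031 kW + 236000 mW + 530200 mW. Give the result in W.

In W:
  5.84 W → 5.84
  0.7031 kW = 0.7031e3 W = 703.1
  236000 mW = 236000e-3 W = 236
  530200 mW = 530200e-3 W = 530.2
Sum: 5.84 + 703.1 + 236 + 530.2 = 1475.14

1475.14 W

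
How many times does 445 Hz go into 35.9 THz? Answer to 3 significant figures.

(35.9 × 10^12) / (445) = 0.08067 × 10^12

80700000000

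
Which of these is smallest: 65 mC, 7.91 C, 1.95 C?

65 mC

65 mC = 0.065 C
7.91 C = 7.91 C
1.95 C = 1.95 C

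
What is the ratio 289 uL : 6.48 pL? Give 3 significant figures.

(289e-6) / (6.48e-12) = 44.6e6

44600000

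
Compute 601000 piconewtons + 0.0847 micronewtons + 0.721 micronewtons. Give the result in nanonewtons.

1406.7 nanonewtons

In nanonewtons:
  601000 piconewtons = 601000 × 10^-3 nanonewtons = 601
  0.0847 micronewtons = 0.0847 × 10^3 nanonewtons = 84.7
  0.721 micronewtons = 0.721 × 10^3 nanonewtons = 721
Sum: 601 + 84.7 + 721 = 1406.7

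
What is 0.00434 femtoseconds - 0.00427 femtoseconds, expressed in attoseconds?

0.07 attoseconds

In attoseconds:
  0.00434 femtoseconds = 0.00434e3 attoseconds = 4.34
  0.00427 femtoseconds = 0.00427e3 attoseconds = 4.27
Difference: 4.34 - 4.27 = 0.07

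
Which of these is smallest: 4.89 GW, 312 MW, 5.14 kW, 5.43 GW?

5.14 kW

4.89 GW = 4890000000 W
312 MW = 312000000 W
5.14 kW = 5140 W
5.43 GW = 5430000000 W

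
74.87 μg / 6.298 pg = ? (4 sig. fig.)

(74.87 × 10⁻⁶) / (6.298 × 10⁻¹²) = 11.888 × 10⁶

11890000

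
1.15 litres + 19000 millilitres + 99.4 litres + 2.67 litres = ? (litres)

In litres:
  1.15 litres → 1.15
  19000 millilitres = 19000 × 10⁻³ litres = 19
  99.4 litres → 99.4
  2.67 litres → 2.67
Sum: 1.15 + 19 + 99.4 + 2.67 = 122.22

122.22 litres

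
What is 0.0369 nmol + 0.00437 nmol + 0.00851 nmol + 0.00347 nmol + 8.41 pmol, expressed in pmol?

61.66 pmol

In pmol:
  0.0369 nmol = 0.0369 × 10^3 pmol = 36.9
  0.00437 nmol = 0.00437 × 10^3 pmol = 4.37
  0.00851 nmol = 0.00851 × 10^3 pmol = 8.51
  0.00347 nmol = 0.00347 × 10^3 pmol = 3.47
  8.41 pmol → 8.41
Sum: 36.9 + 4.37 + 8.51 + 3.47 + 8.41 = 61.66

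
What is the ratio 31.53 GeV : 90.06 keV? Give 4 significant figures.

350100

(31.53 × 10⁹) / (90.06 × 10³) = 0.3501 × 10⁶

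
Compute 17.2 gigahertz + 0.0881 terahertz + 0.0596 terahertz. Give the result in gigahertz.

164.9 gigahertz

In gigahertz:
  17.2 gigahertz → 17.2
  0.0881 terahertz = 0.0881 × 10³ gigahertz = 88.1
  0.0596 terahertz = 0.0596 × 10³ gigahertz = 59.6
Sum: 17.2 + 88.1 + 59.6 = 164.9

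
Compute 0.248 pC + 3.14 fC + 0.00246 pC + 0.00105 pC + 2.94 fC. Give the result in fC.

257.59 fC

In fC:
  0.248 pC = 0.248e3 fC = 248
  3.14 fC → 3.14
  0.00246 pC = 0.00246e3 fC = 2.46
  0.00105 pC = 0.00105e3 fC = 1.05
  2.94 fC → 2.94
Sum: 248 + 3.14 + 2.46 + 1.05 + 2.94 = 257.59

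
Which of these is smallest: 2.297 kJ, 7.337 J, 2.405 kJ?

2.297 kJ = 2297 J
7.337 J = 7.337 J
2.405 kJ = 2405 J

7.337 J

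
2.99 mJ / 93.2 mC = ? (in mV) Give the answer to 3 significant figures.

(2.99 × 10^-3) / (93.2 × 10^-3) = 0.032082 V

32.1 mV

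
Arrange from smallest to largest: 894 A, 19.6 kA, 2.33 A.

2.33 A < 894 A < 19.6 kA

894 A = 894 A
19.6 kA = 19600 A
2.33 A = 2.33 A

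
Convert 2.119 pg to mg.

0.000000002119 mg

pico = 1e-12, milli = 1e-3; factor is 1e-9.
2.119 × 1e-9 = 0.000000002119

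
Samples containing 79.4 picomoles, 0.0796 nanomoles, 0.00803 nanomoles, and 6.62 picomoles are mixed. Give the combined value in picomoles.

173.65 picomoles

In picomoles:
  79.4 picomoles → 79.4
  0.0796 nanomoles = 0.0796 × 10^3 picomoles = 79.6
  0.00803 nanomoles = 0.00803 × 10^3 picomoles = 8.03
  6.62 picomoles → 6.62
Sum: 79.4 + 79.6 + 8.03 + 6.62 = 173.65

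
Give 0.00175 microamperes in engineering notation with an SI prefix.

1.75 nanoamperes

= 1.75e-9 amperes; 1e-9 is nano.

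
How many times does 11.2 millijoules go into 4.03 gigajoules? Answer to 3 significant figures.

360000000000

(4.03 × 10^9) / (11.2 × 10^-3) = 0.3598 × 10^12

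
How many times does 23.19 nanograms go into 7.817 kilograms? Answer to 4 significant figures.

337100000000

(7.817 × 10^3) / (23.19 × 10^-9) = 0.33708 × 10^12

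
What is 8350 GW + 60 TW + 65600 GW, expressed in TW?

133.95 TW

In TW:
  8350 GW = 8350 × 10^-3 TW = 8.35
  60 TW → 60
  65600 GW = 65600 × 10^-3 TW = 65.6
Sum: 8.35 + 60 + 65.6 = 133.95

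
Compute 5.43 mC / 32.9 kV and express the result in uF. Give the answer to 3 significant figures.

(5.43 × 10⁻³) / (32.9 × 10³) = 0.16505 × 10⁻⁶ F

0.165 uF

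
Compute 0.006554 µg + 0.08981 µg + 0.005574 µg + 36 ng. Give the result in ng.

In ng:
  0.006554 µg = 0.006554e3 ng = 6.554
  0.08981 µg = 0.08981e3 ng = 89.81
  0.005574 µg = 0.005574e3 ng = 5.574
  36 ng → 36
Sum: 6.554 + 89.81 + 5.574 + 36 = 137.938

137.938 ng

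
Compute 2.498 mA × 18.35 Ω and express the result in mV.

2.498 × 10^-3 × 18.35 = 45.8383 × 10^-3 V

45.8383 mV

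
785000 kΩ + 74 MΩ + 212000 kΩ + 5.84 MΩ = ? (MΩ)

In MΩ:
  785000 kΩ = 785000 × 10^-3 MΩ = 785
  74 MΩ → 74
  212000 kΩ = 212000 × 10^-3 MΩ = 212
  5.84 MΩ → 5.84
Sum: 785 + 74 + 212 + 5.84 = 1076.84

1076.84 MΩ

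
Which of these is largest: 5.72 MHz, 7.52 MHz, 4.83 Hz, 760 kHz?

5.72 MHz = 5720000 Hz
7.52 MHz = 7520000 Hz
4.83 Hz = 4.83 Hz
760 kHz = 760000 Hz

7.52 MHz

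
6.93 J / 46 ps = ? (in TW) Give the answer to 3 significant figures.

(6.93) / (46e-12) = 0.15065e12 W

0.151 TW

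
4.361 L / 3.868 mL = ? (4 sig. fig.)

1127

(4.361) / (3.868e-3) = 1.1275e3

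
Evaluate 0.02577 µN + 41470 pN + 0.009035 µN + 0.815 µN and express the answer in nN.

In nN:
  0.02577 µN = 0.02577e3 nN = 25.77
  41470 pN = 41470e-3 nN = 41.47
  0.009035 µN = 0.009035e3 nN = 9.035
  0.815 µN = 0.815e3 nN = 815
Sum: 25.77 + 41.47 + 9.035 + 815 = 891.275

891.275 nN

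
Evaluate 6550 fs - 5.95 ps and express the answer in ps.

0.6 ps

In ps:
  6550 fs = 6550 × 10^-3 ps = 6.55
  5.95 ps → 5.95
Difference: 6.55 - 5.95 = 0.6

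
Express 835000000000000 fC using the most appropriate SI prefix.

835 mC

= 835e-3 C; 1e-3 is milli.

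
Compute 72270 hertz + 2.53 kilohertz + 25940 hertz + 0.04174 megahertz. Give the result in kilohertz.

142.48 kilohertz

In kilohertz:
  72270 hertz = 72270e-3 kilohertz = 72.27
  2.53 kilohertz → 2.53
  25940 hertz = 25940e-3 kilohertz = 25.94
  0.04174 megahertz = 0.04174e3 kilohertz = 41.74
Sum: 72.27 + 2.53 + 25.94 + 41.74 = 142.48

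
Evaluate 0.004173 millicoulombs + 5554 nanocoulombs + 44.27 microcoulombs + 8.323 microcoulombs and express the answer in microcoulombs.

In microcoulombs:
  0.004173 millicoulombs = 0.004173 × 10^3 microcoulombs = 4.173
  5554 nanocoulombs = 5554 × 10^-3 microcoulombs = 5.554
  44.27 microcoulombs → 44.27
  8.323 microcoulombs → 8.323
Sum: 4.173 + 5.554 + 44.27 + 8.323 = 62.32

62.32 microcoulombs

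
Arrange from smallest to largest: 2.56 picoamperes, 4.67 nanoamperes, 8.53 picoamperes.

2.56 picoamperes < 8.53 picoamperes < 4.67 nanoamperes

2.56 picoamperes = 0.00000000000256 amperes
4.67 nanoamperes = 0.00000000467 amperes
8.53 picoamperes = 0.00000000000853 amperes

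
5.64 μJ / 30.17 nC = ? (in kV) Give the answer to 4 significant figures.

0.1869 kV

(5.64 × 10^-6) / (30.17 × 10^-9) = 0.186941 × 10^3 V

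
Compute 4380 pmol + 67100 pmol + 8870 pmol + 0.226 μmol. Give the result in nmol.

306.35 nmol

In nmol:
  4380 pmol = 4380e-3 nmol = 4.38
  67100 pmol = 67100e-3 nmol = 67.1
  8870 pmol = 8870e-3 nmol = 8.87
  0.226 μmol = 0.226e3 nmol = 226
Sum: 4.38 + 67.1 + 8.87 + 226 = 306.35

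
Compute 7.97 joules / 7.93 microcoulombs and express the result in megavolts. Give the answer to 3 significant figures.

(7.97) / (7.93 × 10⁻⁶) = 1.005 × 10⁶ V

1.01 megavolts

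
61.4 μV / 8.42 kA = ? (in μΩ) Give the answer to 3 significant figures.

0.00729 μΩ

(61.4 × 10⁻⁶) / (8.42 × 10³) = 7.2922 × 10⁻⁹ Ω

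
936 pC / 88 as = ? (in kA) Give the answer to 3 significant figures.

10600 kA

(936e-12) / (88e-18) = 10.636e6 A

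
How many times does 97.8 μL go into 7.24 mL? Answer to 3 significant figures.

74.0

(7.24e-3) / (97.8e-6) = 0.07403e3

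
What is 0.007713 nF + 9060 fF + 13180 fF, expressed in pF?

29.953 pF

In pF:
  0.007713 nF = 0.007713 × 10³ pF = 7.713
  9060 fF = 9060 × 10⁻³ pF = 9.06
  13180 fF = 13180 × 10⁻³ pF = 13.18
Sum: 7.713 + 9.06 + 13.18 = 29.953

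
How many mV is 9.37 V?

(no prefix) = 10^0, milli = 10^-3; factor is 10^3.
9.37 × 10^3 = 9370

9370 mV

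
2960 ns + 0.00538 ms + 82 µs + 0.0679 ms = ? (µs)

In µs:
  2960 ns = 2960 × 10^-3 µs = 2.96
  0.00538 ms = 0.00538 × 10^3 µs = 5.38
  82 µs → 82
  0.0679 ms = 0.0679 × 10^3 µs = 67.9
Sum: 2.96 + 5.38 + 82 + 67.9 = 158.24

158.24 µs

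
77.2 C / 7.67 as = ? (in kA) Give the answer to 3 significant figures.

(77.2) / (7.67 × 10⁻¹⁸) = 10.065 × 10¹⁸ A

10100000000000000 kA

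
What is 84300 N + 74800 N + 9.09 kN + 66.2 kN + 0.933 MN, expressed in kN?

In kN:
  84300 N = 84300 × 10^-3 kN = 84.3
  74800 N = 74800 × 10^-3 kN = 74.8
  9.09 kN → 9.09
  66.2 kN → 66.2
  0.933 MN = 0.933 × 10^3 kN = 933
Sum: 84.3 + 74.8 + 9.09 + 66.2 + 933 = 1167.39

1167.39 kN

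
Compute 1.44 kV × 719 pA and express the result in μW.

1.03536 μW

1.44 × 10^3 × 719 × 10^-12 = 1035.36 × 10^-9 W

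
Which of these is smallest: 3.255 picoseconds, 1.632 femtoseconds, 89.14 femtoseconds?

1.632 femtoseconds

3.255 picoseconds = 0.000000000003255 seconds
1.632 femtoseconds = 0.000000000000001632 seconds
89.14 femtoseconds = 0.00000000000008914 seconds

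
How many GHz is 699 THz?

699000 GHz

tera = 10^12, giga = 10^9; factor is 10^3.
699 × 10^3 = 699000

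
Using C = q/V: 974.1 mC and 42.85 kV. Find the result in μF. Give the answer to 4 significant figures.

(974.1e-3) / (42.85e3) = 22.7328e-6 F

22.73 μF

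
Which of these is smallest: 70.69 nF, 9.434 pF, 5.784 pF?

70.69 nF = 0.00000007069 F
9.434 pF = 0.000000000009434 F
5.784 pF = 0.000000000005784 F

5.784 pF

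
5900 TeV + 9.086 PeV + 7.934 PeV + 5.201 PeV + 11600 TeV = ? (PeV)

39.721 PeV

In PeV:
  5900 TeV = 5900 × 10^-3 PeV = 5.9
  9.086 PeV → 9.086
  7.934 PeV → 7.934
  5.201 PeV → 5.201
  11600 TeV = 11600 × 10^-3 PeV = 11.6
Sum: 5.9 + 9.086 + 7.934 + 5.201 + 11.6 = 39.721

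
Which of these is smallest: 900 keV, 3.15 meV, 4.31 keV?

3.15 meV

900 keV = 900000 eV
3.15 meV = 0.00315 eV
4.31 keV = 4310 eV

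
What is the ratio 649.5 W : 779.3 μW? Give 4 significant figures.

(649.5) / (779.3e-6) = 0.83344e6

833400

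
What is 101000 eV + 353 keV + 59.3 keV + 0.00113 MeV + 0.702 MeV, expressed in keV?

In keV:
  101000 eV = 101000 × 10^-3 keV = 101
  353 keV → 353
  59.3 keV → 59.3
  0.00113 MeV = 0.00113 × 10^3 keV = 1.13
  0.702 MeV = 0.702 × 10^3 keV = 702
Sum: 101 + 353 + 59.3 + 1.13 + 702 = 1216.43

1216.43 keV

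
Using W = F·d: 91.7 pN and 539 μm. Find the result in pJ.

91.7e-12 × 539e-6 = 49426.3e-18 J

0.0494263 pJ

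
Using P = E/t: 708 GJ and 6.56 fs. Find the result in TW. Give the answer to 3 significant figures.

(708 × 10^9) / (6.56 × 10^-15) = 107.93 × 10^24 W

108000000000000 TW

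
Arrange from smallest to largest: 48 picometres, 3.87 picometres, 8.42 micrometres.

3.87 picometres < 48 picometres < 8.42 micrometres

48 picometres = 0.000000000048 metres
3.87 picometres = 0.00000000000387 metres
8.42 micrometres = 0.00000842 metres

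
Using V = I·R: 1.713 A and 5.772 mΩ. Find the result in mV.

1.713 × 5.772 × 10^-3 = 9.887436 × 10^-3 V

9.887436 mV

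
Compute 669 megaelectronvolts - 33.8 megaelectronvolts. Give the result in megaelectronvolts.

635.2 megaelectronvolts

In megaelectronvolts:
  669 megaelectronvolts → 669
  33.8 megaelectronvolts → 33.8
Difference: 669 - 33.8 = 635.2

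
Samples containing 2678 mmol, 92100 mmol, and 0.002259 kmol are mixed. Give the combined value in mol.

97.037 mol

In mol:
  2678 mmol = 2678 × 10⁻³ mol = 2.678
  92100 mmol = 92100 × 10⁻³ mol = 92.1
  0.002259 kmol = 0.002259 × 10³ mol = 2.259
Sum: 2.678 + 92.1 + 2.259 = 97.037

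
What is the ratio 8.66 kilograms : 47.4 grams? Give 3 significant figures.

(8.66 × 10^3) / (47.4) = 0.1827 × 10^3

183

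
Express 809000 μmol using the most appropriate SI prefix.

= 809e-3 mol; 1e-3 is milli.

809 mmol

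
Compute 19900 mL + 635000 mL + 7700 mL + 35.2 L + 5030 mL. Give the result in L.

In L:
  19900 mL = 19900 × 10⁻³ L = 19.9
  635000 mL = 635000 × 10⁻³ L = 635
  7700 mL = 7700 × 10⁻³ L = 7.7
  35.2 L → 35.2
  5030 mL = 5030 × 10⁻³ L = 5.03
Sum: 19.9 + 635 + 7.7 + 35.2 + 5.03 = 702.83

702.83 L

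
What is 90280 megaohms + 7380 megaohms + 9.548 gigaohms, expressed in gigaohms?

In gigaohms:
  90280 megaohms = 90280 × 10⁻³ gigaohms = 90.28
  7380 megaohms = 7380 × 10⁻³ gigaohms = 7.38
  9.548 gigaohms → 9.548
Sum: 90.28 + 7.38 + 9.548 = 107.208

107.208 gigaohms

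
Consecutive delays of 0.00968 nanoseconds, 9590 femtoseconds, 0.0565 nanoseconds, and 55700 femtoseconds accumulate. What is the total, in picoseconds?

In picoseconds:
  0.00968 nanoseconds = 0.00968e3 picoseconds = 9.68
  9590 femtoseconds = 9590e-3 picoseconds = 9.59
  0.0565 nanoseconds = 0.0565e3 picoseconds = 56.5
  55700 femtoseconds = 55700e-3 picoseconds = 55.7
Sum: 9.68 + 9.59 + 56.5 + 55.7 = 131.47

131.47 picoseconds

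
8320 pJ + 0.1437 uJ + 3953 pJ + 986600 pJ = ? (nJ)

In nJ:
  8320 pJ = 8320e-3 nJ = 8.32
  0.1437 uJ = 0.1437e3 nJ = 143.7
  3953 pJ = 3953e-3 nJ = 3.953
  986600 pJ = 986600e-3 nJ = 986.6
Sum: 8.32 + 143.7 + 3.953 + 986.6 = 1142.573

1142.573 nJ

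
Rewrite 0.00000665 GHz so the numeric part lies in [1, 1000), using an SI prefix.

= 6.65e3 Hz; 1e3 is kilo.

6.65 kHz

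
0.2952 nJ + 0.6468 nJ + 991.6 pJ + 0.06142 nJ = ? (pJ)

1995.02 pJ

In pJ:
  0.2952 nJ = 0.2952e3 pJ = 295.2
  0.6468 nJ = 0.6468e3 pJ = 646.8
  991.6 pJ → 991.6
  0.06142 nJ = 0.06142e3 pJ = 61.42
Sum: 295.2 + 646.8 + 991.6 + 61.42 = 1995.02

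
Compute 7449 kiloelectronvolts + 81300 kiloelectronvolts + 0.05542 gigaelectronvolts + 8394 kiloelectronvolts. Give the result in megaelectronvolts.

152.563 megaelectronvolts

In megaelectronvolts:
  7449 kiloelectronvolts = 7449 × 10⁻³ megaelectronvolts = 7.449
  81300 kiloelectronvolts = 81300 × 10⁻³ megaelectronvolts = 81.3
  0.05542 gigaelectronvolts = 0.05542 × 10³ megaelectronvolts = 55.42
  8394 kiloelectronvolts = 8394 × 10⁻³ megaelectronvolts = 8.394
Sum: 7.449 + 81.3 + 55.42 + 8.394 = 152.563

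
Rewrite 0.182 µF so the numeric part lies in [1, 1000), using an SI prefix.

182 nF

= 182 × 10⁻⁹ F; 10⁻⁹ is nano.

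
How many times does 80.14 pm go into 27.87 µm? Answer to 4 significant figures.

347800

(27.87 × 10^-6) / (80.14 × 10^-12) = 0.34777 × 10^6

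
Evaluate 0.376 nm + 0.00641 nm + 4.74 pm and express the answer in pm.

In pm:
  0.376 nm = 0.376 × 10^3 pm = 376
  0.00641 nm = 0.00641 × 10^3 pm = 6.41
  4.74 pm → 4.74
Sum: 376 + 6.41 + 4.74 = 387.15

387.15 pm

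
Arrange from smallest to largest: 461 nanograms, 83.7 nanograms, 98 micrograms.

83.7 nanograms < 461 nanograms < 98 micrograms

461 nanograms = 0.000000461 grams
83.7 nanograms = 0.0000000837 grams
98 micrograms = 0.000098 grams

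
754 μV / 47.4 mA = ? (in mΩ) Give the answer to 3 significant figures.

(754e-6) / (47.4e-3) = 15.907e-3 Ω

15.9 mΩ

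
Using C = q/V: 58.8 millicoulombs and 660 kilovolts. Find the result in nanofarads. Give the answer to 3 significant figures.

89.1 nanofarads

(58.8 × 10⁻³) / (660 × 10³) = 0.089091 × 10⁻⁶ F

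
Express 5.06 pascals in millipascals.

(no prefix) = 10^0, milli = 10^-3; factor is 10^3.
5.06 × 10^3 = 5060

5060 millipascals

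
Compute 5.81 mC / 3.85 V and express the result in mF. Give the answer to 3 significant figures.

1.51 mF

(5.81 × 10⁻³) / (3.85) = 1.5091 × 10⁻³ F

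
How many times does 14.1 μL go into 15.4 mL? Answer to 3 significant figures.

(15.4 × 10⁻³) / (14.1 × 10⁻⁶) = 1.092 × 10³

1090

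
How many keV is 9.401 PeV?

peta = 10^15, kilo = 10^3; factor is 10^12.
9.401 × 10^12 = 9401000000000

9401000000000 keV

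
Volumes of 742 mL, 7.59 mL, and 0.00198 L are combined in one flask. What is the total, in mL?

In mL:
  742 mL → 742
  7.59 mL → 7.59
  0.00198 L = 0.00198e3 mL = 1.98
Sum: 742 + 7.59 + 1.98 = 751.57

751.57 mL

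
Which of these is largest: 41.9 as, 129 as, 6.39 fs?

6.39 fs

41.9 as = 0.0000000000000000419 s
129 as = 0.000000000000000129 s
6.39 fs = 0.00000000000000639 s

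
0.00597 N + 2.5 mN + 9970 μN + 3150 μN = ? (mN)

In mN:
  0.00597 N = 0.00597 × 10³ mN = 5.97
  2.5 mN → 2.5
  9970 μN = 9970 × 10⁻³ mN = 9.97
  3150 μN = 3150 × 10⁻³ mN = 3.15
Sum: 5.97 + 2.5 + 9.97 + 3.15 = 21.59

21.59 mN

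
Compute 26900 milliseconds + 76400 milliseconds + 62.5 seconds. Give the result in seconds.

165.8 seconds

In seconds:
  26900 milliseconds = 26900e-3 seconds = 26.9
  76400 milliseconds = 76400e-3 seconds = 76.4
  62.5 seconds → 62.5
Sum: 26.9 + 76.4 + 62.5 = 165.8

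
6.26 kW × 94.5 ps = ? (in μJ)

0.59157 μJ

6.26 × 10³ × 94.5 × 10⁻¹² = 591.57 × 10⁻⁹ J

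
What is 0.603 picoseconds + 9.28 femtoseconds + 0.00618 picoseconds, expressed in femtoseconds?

618.46 femtoseconds

In femtoseconds:
  0.603 picoseconds = 0.603e3 femtoseconds = 603
  9.28 femtoseconds → 9.28
  0.00618 picoseconds = 0.00618e3 femtoseconds = 6.18
Sum: 603 + 9.28 + 6.18 = 618.46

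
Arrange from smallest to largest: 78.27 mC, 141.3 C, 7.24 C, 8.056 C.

78.27 mC < 7.24 C < 8.056 C < 141.3 C

78.27 mC = 0.07827 C
141.3 C = 141.3 C
7.24 C = 7.24 C
8.056 C = 8.056 C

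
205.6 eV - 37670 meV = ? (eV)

In eV:
  205.6 eV → 205.6
  37670 meV = 37670e-3 eV = 37.67
Difference: 205.6 - 37.67 = 167.93

167.93 eV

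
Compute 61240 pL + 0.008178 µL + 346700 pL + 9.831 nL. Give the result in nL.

In nL:
  61240 pL = 61240 × 10^-3 nL = 61.24
  0.008178 µL = 0.008178 × 10^3 nL = 8.178
  346700 pL = 346700 × 10^-3 nL = 346.7
  9.831 nL → 9.831
Sum: 61.24 + 8.178 + 346.7 + 9.831 = 425.949

425.949 nL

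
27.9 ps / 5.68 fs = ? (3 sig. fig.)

4910

(27.9e-12) / (5.68e-15) = 4.912e3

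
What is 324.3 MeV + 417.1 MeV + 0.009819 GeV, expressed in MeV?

751.219 MeV

In MeV:
  324.3 MeV → 324.3
  417.1 MeV → 417.1
  0.009819 GeV = 0.009819 × 10³ MeV = 9.819
Sum: 324.3 + 417.1 + 9.819 = 751.219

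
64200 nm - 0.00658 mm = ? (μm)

In μm:
  64200 nm = 64200e-3 μm = 64.2
  0.00658 mm = 0.00658e3 μm = 6.58
Difference: 64.2 - 6.58 = 57.62

57.62 μm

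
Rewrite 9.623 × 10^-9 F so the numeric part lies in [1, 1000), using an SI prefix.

9.623 nF

= 9.623 × 10^-9 F; 10^-9 is nano.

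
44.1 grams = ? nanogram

44100000000 nanograms

(no prefix) = 10^0, nano = 10^-9; factor is 10^9.
44.1 × 10^9 = 44100000000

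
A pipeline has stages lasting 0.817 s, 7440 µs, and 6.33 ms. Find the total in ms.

830.77 ms

In ms:
  0.817 s = 0.817e3 ms = 817
  7440 µs = 7440e-3 ms = 7.44
  6.33 ms → 6.33
Sum: 817 + 7.44 + 6.33 = 830.77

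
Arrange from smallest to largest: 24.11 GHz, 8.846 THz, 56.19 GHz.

24.11 GHz = 24110000000 Hz
8.846 THz = 8846000000000 Hz
56.19 GHz = 56190000000 Hz

24.11 GHz < 56.19 GHz < 8.846 THz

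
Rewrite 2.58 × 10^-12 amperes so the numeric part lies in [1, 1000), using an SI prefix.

2.58 picoamperes

= 2.58 × 10^-12 amperes; 10^-12 is pico.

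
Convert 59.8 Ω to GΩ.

(no prefix) = 10⁰, giga = 10⁹; factor is 10⁻⁹.
59.8 × 10⁻⁹ = 0.0000000598

0.0000000598 GΩ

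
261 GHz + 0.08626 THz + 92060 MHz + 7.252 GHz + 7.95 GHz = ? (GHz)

454.522 GHz

In GHz:
  261 GHz → 261
  0.08626 THz = 0.08626 × 10³ GHz = 86.26
  92060 MHz = 92060 × 10⁻³ GHz = 92.06
  7.252 GHz → 7.252
  7.95 GHz → 7.95
Sum: 261 + 86.26 + 92.06 + 7.252 + 7.95 = 454.522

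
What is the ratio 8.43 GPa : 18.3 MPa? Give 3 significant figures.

461

(8.43 × 10^9) / (18.3 × 10^6) = 0.4607 × 10^3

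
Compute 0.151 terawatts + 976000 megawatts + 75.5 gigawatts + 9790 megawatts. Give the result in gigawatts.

In gigawatts:
  0.151 terawatts = 0.151 × 10^3 gigawatts = 151
  976000 megawatts = 976000 × 10^-3 gigawatts = 976
  75.5 gigawatts → 75.5
  9790 megawatts = 9790 × 10^-3 gigawatts = 9.79
Sum: 151 + 976 + 75.5 + 9.79 = 1212.29

1212.29 gigawatts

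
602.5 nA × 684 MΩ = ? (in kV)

602.5e-9 × 684e6 = 412110e-3 V

0.41211 kV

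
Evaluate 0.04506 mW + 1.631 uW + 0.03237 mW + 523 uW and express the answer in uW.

In uW:
  0.04506 mW = 0.04506 × 10³ uW = 45.06
  1.631 uW → 1.631
  0.03237 mW = 0.03237 × 10³ uW = 32.37
  523 uW → 523
Sum: 45.06 + 1.631 + 32.37 + 523 = 602.061

602.061 uW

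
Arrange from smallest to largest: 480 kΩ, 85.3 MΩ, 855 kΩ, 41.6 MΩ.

480 kΩ < 855 kΩ < 41.6 MΩ < 85.3 MΩ

480 kΩ = 480000 Ω
85.3 MΩ = 85300000 Ω
855 kΩ = 855000 Ω
41.6 MΩ = 41600000 Ω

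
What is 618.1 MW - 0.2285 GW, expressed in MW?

In MW:
  618.1 MW → 618.1
  0.2285 GW = 0.2285e3 MW = 228.5
Difference: 618.1 - 228.5 = 389.6

389.6 MW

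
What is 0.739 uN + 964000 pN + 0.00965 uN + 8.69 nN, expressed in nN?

1721.34 nN

In nN:
  0.739 uN = 0.739 × 10³ nN = 739
  964000 pN = 964000 × 10⁻³ nN = 964
  0.00965 uN = 0.00965 × 10³ nN = 9.65
  8.69 nN → 8.69
Sum: 739 + 964 + 9.65 + 8.69 = 1721.34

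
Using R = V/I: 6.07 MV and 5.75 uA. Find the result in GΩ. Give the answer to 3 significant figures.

(6.07e6) / (5.75e-6) = 1.0557e12 Ω

1060 GΩ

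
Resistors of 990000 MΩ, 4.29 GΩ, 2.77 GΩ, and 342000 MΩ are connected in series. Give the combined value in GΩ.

1339.06 GΩ

In GΩ:
  990000 MΩ = 990000 × 10⁻³ GΩ = 990
  4.29 GΩ → 4.29
  2.77 GΩ → 2.77
  342000 MΩ = 342000 × 10⁻³ GΩ = 342
Sum: 990 + 4.29 + 2.77 + 342 = 1339.06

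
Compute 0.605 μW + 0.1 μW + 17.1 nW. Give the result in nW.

In nW:
  0.605 μW = 0.605 × 10^3 nW = 605
  0.1 μW = 0.1 × 10^3 nW = 100
  17.1 nW → 17.1
Sum: 605 + 100 + 17.1 = 722.1

722.1 nW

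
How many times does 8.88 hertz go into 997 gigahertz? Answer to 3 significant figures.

112000000000

(997 × 10⁹) / (8.88) = 112.3 × 10⁹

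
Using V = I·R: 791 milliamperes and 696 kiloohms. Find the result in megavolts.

0.550536 megavolts

791 × 10⁻³ × 696 × 10³ = 550536 V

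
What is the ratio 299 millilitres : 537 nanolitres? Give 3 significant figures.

557000

(299e-3) / (537e-9) = 0.5568e6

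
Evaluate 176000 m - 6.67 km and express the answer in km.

In km:
  176000 m = 176000 × 10^-3 km = 176
  6.67 km → 6.67
Difference: 176 - 6.67 = 169.33

169.33 km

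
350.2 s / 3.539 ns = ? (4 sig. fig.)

98950000000

(350.2) / (3.539 × 10^-9) = 98.955 × 10^9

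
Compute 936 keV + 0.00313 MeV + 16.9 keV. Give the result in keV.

In keV:
  936 keV → 936
  0.00313 MeV = 0.00313 × 10³ keV = 3.13
  16.9 keV → 16.9
Sum: 936 + 3.13 + 16.9 = 956.03

956.03 keV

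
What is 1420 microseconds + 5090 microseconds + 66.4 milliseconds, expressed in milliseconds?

72.91 milliseconds

In milliseconds:
  1420 microseconds = 1420e-3 milliseconds = 1.42
  5090 microseconds = 5090e-3 milliseconds = 5.09
  66.4 milliseconds → 66.4
Sum: 1.42 + 5.09 + 66.4 = 72.91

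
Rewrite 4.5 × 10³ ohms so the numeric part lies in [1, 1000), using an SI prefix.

= 4.5 × 10³ ohms; 10³ is kilo.

4.5 kiloohms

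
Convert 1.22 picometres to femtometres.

1220 femtometres

pico = 10^-12, femto = 10^-15; factor is 10^3.
1.22 × 10^3 = 1220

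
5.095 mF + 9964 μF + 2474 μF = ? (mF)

In mF:
  5.095 mF → 5.095
  9964 μF = 9964e-3 mF = 9.964
  2474 μF = 2474e-3 mF = 2.474
Sum: 5.095 + 9.964 + 2.474 = 17.533

17.533 mF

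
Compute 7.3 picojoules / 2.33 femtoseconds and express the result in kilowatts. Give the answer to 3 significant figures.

(7.3 × 10^-12) / (2.33 × 10^-15) = 3.133 × 10^3 W

3.13 kilowatts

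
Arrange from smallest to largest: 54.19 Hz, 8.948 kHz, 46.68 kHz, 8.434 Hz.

54.19 Hz = 54.19 Hz
8.948 kHz = 8948 Hz
46.68 kHz = 46680 Hz
8.434 Hz = 8.434 Hz

8.434 Hz < 54.19 Hz < 8.948 kHz < 46.68 kHz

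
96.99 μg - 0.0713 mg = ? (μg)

In μg:
  96.99 μg → 96.99
  0.0713 mg = 0.0713 × 10^3 μg = 71.3
Difference: 96.99 - 71.3 = 25.69

25.69 μg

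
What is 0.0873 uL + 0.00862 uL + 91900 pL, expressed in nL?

187.82 nL

In nL:
  0.0873 uL = 0.0873 × 10³ nL = 87.3
  0.00862 uL = 0.00862 × 10³ nL = 8.62
  91900 pL = 91900 × 10⁻³ nL = 91.9
Sum: 87.3 + 8.62 + 91.9 = 187.82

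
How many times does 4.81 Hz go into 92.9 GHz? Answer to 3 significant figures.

(92.9 × 10^9) / (4.81) = 19.31 × 10^9

19300000000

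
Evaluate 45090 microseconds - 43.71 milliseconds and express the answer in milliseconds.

1.38 milliseconds

In milliseconds:
  45090 microseconds = 45090 × 10^-3 milliseconds = 45.09
  43.71 milliseconds → 43.71
Difference: 45.09 - 43.71 = 1.38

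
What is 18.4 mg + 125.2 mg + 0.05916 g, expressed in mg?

202.76 mg

In mg:
  18.4 mg → 18.4
  125.2 mg → 125.2
  0.05916 g = 0.05916 × 10^3 mg = 59.16
Sum: 18.4 + 125.2 + 59.16 = 202.76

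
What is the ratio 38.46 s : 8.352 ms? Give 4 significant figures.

4605

(38.46) / (8.352 × 10⁻³) = 4.6049 × 10³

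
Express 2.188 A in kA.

(no prefix) = 10^0, kilo = 10^3; factor is 10^-3.
2.188 × 10^-3 = 0.002188

0.002188 kA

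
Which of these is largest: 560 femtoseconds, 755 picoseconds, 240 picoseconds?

560 femtoseconds = 0.00000000000056 seconds
755 picoseconds = 0.000000000755 seconds
240 picoseconds = 0.00000000024 seconds

755 picoseconds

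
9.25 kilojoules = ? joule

kilo = 1e3, (no prefix) = 1e0; factor is 1e3.
9.25 × 1e3 = 9250

9250 joules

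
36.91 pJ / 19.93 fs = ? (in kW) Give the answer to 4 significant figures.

(36.91e-12) / (19.93e-15) = 1.85198e3 W

1.852 kW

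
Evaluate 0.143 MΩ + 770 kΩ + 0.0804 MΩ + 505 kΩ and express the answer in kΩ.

1498.4 kΩ

In kΩ:
  0.143 MΩ = 0.143e3 kΩ = 143
  770 kΩ → 770
  0.0804 MΩ = 0.0804e3 kΩ = 80.4
  505 kΩ → 505
Sum: 143 + 770 + 80.4 + 505 = 1498.4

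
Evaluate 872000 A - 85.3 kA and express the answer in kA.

786.7 kA

In kA:
  872000 A = 872000 × 10⁻³ kA = 872
  85.3 kA → 85.3
Difference: 872 - 85.3 = 786.7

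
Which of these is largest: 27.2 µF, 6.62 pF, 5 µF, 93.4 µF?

27.2 µF = 0.0000272 F
6.62 pF = 0.00000000000662 F
5 µF = 0.000005 F
93.4 µF = 0.0000934 F

93.4 µF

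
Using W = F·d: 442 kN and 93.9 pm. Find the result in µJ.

442 × 10^3 × 93.9 × 10^-12 = 41503.8 × 10^-9 J

41.5038 µJ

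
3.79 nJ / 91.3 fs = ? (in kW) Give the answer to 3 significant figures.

(3.79 × 10⁻⁹) / (91.3 × 10⁻¹⁵) = 0.041512 × 10⁶ W

41.5 kW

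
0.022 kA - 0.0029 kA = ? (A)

19.1 A

In A:
  0.022 kA = 0.022 × 10³ A = 22
  0.0029 kA = 0.0029 × 10³ A = 2.9
Difference: 22 - 2.9 = 19.1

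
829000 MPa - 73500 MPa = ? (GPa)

755.5 GPa

In GPa:
  829000 MPa = 829000 × 10^-3 GPa = 829
  73500 MPa = 73500 × 10^-3 GPa = 73.5
Difference: 829 - 73.5 = 755.5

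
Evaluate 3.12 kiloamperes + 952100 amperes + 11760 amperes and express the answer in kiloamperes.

966.98 kiloamperes

In kiloamperes:
  3.12 kiloamperes → 3.12
  952100 amperes = 952100 × 10^-3 kiloamperes = 952.1
  11760 amperes = 11760 × 10^-3 kiloamperes = 11.76
Sum: 3.12 + 952.1 + 11.76 = 966.98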